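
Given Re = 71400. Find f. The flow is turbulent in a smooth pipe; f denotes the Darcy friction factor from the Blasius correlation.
Formula: f = \frac{0.316}{Re^{0.25}}
f = 0.316/71400^0.25 = 0.01933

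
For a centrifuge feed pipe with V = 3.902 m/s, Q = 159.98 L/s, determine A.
Formula: Q = A V
Substituting knowns: 159.98 = A·3.902·1000
Solving for A: A = (159.98/1000)/3.902 = 0.041 m²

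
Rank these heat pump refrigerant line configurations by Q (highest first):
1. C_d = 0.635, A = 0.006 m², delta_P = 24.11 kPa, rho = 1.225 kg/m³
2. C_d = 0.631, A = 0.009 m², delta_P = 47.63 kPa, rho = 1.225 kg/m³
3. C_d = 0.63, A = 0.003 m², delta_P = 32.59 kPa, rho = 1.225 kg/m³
Case 1: Q = 755.9 L/s
Case 2: Q = 1584 L/s
Case 3: Q = 436 L/s
Ranking (highest first): 2, 1, 3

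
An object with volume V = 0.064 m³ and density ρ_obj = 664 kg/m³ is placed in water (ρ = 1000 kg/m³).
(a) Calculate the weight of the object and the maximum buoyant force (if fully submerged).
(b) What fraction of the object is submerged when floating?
(a) W=rho_obj*g*V=664*9.81*0.064=416.9 N; F_B(max)=rho*g*V=1000*9.81*0.064=627.8 N
(b) Floating fraction=rho_obj/rho=664/1000=0.664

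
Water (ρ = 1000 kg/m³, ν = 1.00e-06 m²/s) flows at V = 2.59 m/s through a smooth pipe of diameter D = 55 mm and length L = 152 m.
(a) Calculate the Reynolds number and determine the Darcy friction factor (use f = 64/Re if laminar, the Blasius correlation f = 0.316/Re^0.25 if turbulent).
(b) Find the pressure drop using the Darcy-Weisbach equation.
(a) Re = V·D/ν = 2.59·0.055/1.00e-06 = 142450 → turbulent (Re > 4000); f = 0.316/Re^0.25 = 0.316/142450^0.25 = 0.016266 (Blasius is strictly valid for Re ≲ 1e5; used here as the smooth-pipe estimate the problem specifies)
(b) Darcy-Weisbach: ΔP = f·(L/D)·½ρV²/1000 = 0.016266·(152/0.055)·½·1000·2.59²/1000 = 150.8 kPa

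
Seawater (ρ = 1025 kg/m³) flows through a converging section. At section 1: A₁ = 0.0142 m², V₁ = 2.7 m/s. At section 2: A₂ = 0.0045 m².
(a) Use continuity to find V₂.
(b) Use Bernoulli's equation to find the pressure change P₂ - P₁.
(a) Continuity: A₁V₁=A₂V₂ -> V₂=A₁V₁/A₂=0.0142*2.7/0.0045=8.52 m/s
(b) Bernoulli: P₂-P₁=0.5*rho*(V₁^2-V₂^2)/1000=0.5*1025*(2.7^2-8.52^2)/1000=-33.47 kPa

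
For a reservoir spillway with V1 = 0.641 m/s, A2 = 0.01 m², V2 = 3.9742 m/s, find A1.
Formula: V_2 = \frac{A_1 V_1}{A_2}
Substituting knowns: 3.9742 = A1·0.641/0.01
Solving for A1: A1 = 3.9742·0.01/0.641 = 0.062 m²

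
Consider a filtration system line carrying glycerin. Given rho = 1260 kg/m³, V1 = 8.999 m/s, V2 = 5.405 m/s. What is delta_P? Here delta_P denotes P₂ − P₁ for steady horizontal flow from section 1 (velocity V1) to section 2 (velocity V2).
Formula: \Delta P = \frac{1}{2} \rho (V_1^2 - V_2^2)
delta_P = 0.5·1260·(8.999² − 5.405²)/1000 = 32.61 kPa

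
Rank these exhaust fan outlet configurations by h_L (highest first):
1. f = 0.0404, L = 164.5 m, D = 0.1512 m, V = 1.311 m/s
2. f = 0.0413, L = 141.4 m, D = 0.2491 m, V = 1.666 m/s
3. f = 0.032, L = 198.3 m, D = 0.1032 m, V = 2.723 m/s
Case 1: h_L = 3.85 m
Case 2: h_L = 3.316 m
Case 3: h_L = 23.24 m
Ranking (highest first): 3, 1, 2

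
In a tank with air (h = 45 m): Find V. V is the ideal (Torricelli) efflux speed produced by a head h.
Formula: V = \sqrt{2 g h}
V = √(2·9.81·45) = 29.71 m/s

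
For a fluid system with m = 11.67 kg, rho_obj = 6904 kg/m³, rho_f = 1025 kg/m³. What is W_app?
Formula: W_{app} = mg\left(1 - \frac{\rho_f}{\rho_{obj}}\right)
W_app = 11.67·9.81·(1 − 1025/6904) = 97.49 N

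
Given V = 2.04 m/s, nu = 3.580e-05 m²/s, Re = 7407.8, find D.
Formula: Re = \frac{V D}{\nu}
Substituting knowns: 7407.8 = 2.04·D/3.580e-05
Solving for D: D = 7407.8·3.580e-05/2.04 = 0.13 m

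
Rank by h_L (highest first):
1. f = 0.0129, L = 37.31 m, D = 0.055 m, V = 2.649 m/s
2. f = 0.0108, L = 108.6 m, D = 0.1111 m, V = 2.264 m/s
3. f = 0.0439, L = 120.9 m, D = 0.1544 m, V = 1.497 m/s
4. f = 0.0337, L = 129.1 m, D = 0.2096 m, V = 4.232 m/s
Case 1: h_L = 3.13 m
Case 2: h_L = 2.758 m
Case 3: h_L = 3.926 m
Case 4: h_L = 18.95 m
Ranking (highest first): 4, 3, 1, 2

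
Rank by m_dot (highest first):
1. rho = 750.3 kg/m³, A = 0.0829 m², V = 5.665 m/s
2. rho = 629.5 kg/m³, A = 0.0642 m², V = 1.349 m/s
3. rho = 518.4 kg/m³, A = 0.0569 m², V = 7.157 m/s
Case 1: m_dot = 352.4 kg/s
Case 2: m_dot = 54.52 kg/s
Case 3: m_dot = 211.1 kg/s
Ranking (highest first): 1, 3, 2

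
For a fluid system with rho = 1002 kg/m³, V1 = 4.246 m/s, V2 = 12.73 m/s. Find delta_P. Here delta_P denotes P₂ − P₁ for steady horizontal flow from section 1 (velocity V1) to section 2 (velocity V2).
Formula: \Delta P = \frac{1}{2} \rho (V_1^2 - V_2^2)
delta_P = 0.5·1002·(4.246² − 12.73²)/1000 = -72.16 kPa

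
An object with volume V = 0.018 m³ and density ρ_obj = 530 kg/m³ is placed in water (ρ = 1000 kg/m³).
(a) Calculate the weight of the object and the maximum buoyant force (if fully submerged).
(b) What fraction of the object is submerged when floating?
(a) W=rho_obj*g*V=530*9.81*0.018=93.6 N; F_B(max)=rho*g*V=1000*9.81*0.018=176.6 N
(b) Floating fraction=rho_obj/rho=530/1000=0.530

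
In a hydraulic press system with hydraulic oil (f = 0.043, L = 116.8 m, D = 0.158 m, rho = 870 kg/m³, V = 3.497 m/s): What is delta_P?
Formula: \Delta P = f \frac{L}{D} \frac{\rho V^2}{2}
delta_P = 0.043·(116.8/0.158)·0.5·870·3.497²/1000 = 169.1 kPa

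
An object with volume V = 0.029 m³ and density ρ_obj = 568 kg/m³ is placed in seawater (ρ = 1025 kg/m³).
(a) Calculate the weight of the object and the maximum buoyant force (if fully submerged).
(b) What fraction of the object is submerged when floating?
(a) W=rho_obj*g*V=568*9.81*0.029=161.6 N; F_B(max)=rho*g*V=1025*9.81*0.029=291.6 N
(b) Floating fraction=rho_obj/rho=568/1025=0.554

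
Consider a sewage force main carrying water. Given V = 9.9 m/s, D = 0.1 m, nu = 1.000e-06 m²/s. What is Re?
Formula: Re = \frac{V D}{\nu}
Re = 9.9·0.1/1.000e-06 = 990000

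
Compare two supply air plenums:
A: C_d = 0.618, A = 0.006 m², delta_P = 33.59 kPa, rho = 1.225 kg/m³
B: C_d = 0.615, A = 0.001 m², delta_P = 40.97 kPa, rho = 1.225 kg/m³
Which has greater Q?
Q(A) = 868.3 L/s, Q(B) = 159.1 L/s. Answer: A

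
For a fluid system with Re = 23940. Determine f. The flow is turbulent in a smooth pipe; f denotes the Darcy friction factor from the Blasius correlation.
Formula: f = \frac{0.316}{Re^{0.25}}
f = 0.316/23940^0.25 = 0.0254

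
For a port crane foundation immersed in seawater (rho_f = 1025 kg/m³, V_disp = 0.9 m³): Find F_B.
Formula: F_B = \rho_f g V_{disp}
F_B = 1025·9.81·0.9 = 9050 N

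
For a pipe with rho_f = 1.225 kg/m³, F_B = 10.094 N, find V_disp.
Formula: F_B = \rho_f g V_{disp}
Substituting knowns: 10.094 = 1.225·9.81·V_disp
Solving for V_disp: V_disp = 10.094/(1.225·9.81) = 0.84 m³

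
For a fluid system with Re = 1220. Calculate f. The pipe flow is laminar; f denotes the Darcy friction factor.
Formula: f = \frac{64}{Re}
f = 64/1220 = 0.05246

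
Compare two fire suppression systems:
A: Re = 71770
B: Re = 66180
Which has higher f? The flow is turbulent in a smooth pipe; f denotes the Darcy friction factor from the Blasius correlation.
f(A) = 0.01931, f(B) = 0.0197. Answer: B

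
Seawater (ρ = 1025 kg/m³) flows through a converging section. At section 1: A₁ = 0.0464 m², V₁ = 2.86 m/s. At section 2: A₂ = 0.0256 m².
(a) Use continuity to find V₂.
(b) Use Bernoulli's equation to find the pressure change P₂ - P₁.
(a) Continuity: A₁V₁=A₂V₂ -> V₂=A₁V₁/A₂=0.0464*2.86/0.0256=5.18 m/s
(b) Bernoulli: P₂-P₁=0.5*rho*(V₁^2-V₂^2)/1000=0.5*1025*(2.86^2-5.18^2)/1000=-9.56 kPa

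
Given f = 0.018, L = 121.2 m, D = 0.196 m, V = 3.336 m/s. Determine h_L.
Formula: h_L = f \frac{L}{D} \frac{V^2}{2g}
h_L = 0.018·(121.2/0.196)·3.336²/(2·9.81) = 6.314 m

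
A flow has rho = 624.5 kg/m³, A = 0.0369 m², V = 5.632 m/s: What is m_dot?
Formula: \dot{m} = \rho A V
m_dot = 624.5·0.0369·5.632 = 129.8 kg/s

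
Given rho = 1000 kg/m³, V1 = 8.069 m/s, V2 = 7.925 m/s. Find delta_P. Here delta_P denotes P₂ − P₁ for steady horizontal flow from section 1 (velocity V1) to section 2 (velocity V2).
Formula: \Delta P = \frac{1}{2} \rho (V_1^2 - V_2^2)
delta_P = 0.5·1000·(8.069² − 7.925²)/1000 = 1.152 kPa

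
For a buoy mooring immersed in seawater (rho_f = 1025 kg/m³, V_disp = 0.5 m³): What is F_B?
Formula: F_B = \rho_f g V_{disp}
F_B = 1025·9.81·0.5 = 5028 N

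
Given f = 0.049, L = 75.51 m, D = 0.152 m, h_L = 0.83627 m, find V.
Formula: h_L = f \frac{L}{D} \frac{V^2}{2g}
Substituting knowns: 0.83627 = 0.049·(75.51/0.152)·V²/(2·9.81)
Solving for V: V = √(0.83627·2·9.81/(0.049·(75.51/0.152))) = 0.821 m/s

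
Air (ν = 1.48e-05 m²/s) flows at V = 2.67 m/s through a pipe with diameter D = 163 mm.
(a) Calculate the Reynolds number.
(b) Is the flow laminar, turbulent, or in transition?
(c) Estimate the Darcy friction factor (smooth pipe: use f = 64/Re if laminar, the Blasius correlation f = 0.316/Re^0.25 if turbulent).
(a) Re = V·D/ν = 2.67·0.163/1.48e-05 = 29406
(b) Flow regime: turbulent (Re > 4000)
(c) Friction factor: f = 0.316/Re^0.25 = 0.316/29406^0.25 = 0.02413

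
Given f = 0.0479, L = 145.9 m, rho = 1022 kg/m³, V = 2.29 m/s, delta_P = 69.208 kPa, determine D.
Formula: \Delta P = f \frac{L}{D} \frac{\rho V^2}{2}
Substituting knowns: 69.208 = 0.0479·(145.9/D)·0.5·1022·2.29²/1000
Solving for D: D = 0.0479·145.9·0.5·1022·2.29²/(69.208·1000) = 0.2706 m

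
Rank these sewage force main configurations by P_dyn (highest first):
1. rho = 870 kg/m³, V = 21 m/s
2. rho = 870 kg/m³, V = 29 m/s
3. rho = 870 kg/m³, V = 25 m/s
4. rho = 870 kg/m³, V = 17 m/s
Case 1: P_dyn = 191.8 kPa
Case 2: P_dyn = 365.8 kPa
Case 3: P_dyn = 271.9 kPa
Case 4: P_dyn = 125.7 kPa
Ranking (highest first): 2, 3, 1, 4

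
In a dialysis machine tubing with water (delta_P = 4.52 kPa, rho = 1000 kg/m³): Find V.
Formula: V = \sqrt{\frac{2 \Delta P}{\rho}}
V = √(2·(4.52·1000)/1000) = 3.007 m/s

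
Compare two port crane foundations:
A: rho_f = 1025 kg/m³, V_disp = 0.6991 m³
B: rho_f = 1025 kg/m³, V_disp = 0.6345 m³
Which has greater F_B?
F_B(A) = 7030 N, F_B(B) = 6380 N. Answer: A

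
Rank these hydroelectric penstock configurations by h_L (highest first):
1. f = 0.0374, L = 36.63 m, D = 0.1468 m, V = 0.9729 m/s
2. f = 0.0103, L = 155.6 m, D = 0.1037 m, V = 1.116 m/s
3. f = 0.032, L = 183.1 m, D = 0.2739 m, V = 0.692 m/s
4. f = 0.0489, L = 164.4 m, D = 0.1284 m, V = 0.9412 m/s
Case 1: h_L = 0.4502 m
Case 2: h_L = 0.9811 m
Case 3: h_L = 0.5221 m
Case 4: h_L = 2.827 m
Ranking (highest first): 4, 2, 3, 1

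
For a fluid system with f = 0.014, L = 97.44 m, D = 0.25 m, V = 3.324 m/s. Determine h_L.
Formula: h_L = f \frac{L}{D} \frac{V^2}{2g}
h_L = 0.014·(97.44/0.25)·3.324²/(2·9.81) = 3.073 m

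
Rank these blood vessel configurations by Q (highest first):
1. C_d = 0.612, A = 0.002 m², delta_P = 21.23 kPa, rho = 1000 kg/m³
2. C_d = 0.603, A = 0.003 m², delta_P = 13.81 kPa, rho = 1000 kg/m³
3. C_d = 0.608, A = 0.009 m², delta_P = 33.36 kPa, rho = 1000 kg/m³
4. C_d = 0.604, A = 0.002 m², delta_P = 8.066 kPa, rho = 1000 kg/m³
Case 1: Q = 7.976 L/s
Case 2: Q = 9.507 L/s
Case 3: Q = 44.7 L/s
Case 4: Q = 4.852 L/s
Ranking (highest first): 3, 2, 1, 4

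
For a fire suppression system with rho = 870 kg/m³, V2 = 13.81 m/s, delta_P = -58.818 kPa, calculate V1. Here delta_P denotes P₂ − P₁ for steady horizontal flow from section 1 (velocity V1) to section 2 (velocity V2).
Formula: \Delta P = \frac{1}{2} \rho (V_1^2 - V_2^2)
Substituting knowns: -58.818 = 0.5·870·(V1² − 13.81²)/1000
Solving for V1: V1 = √(13.81² + 2·(-58.818·1000)/870) = 7.45 m/s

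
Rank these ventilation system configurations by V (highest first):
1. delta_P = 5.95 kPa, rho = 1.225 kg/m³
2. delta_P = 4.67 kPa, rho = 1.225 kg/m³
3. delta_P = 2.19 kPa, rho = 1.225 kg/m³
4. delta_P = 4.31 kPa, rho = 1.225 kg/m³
Case 1: V = 98.56 m/s
Case 2: V = 87.32 m/s
Case 3: V = 59.8 m/s
Case 4: V = 83.89 m/s
Ranking (highest first): 1, 2, 4, 3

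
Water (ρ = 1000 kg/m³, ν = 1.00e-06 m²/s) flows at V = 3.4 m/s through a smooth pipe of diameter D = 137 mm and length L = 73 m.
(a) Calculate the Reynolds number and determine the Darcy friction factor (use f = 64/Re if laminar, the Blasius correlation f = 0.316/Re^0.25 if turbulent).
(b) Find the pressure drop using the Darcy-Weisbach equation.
(a) Re = V·D/ν = 3.4·0.137/1.00e-06 = 465800 → turbulent (Re > 4000); f = 0.316/Re^0.25 = 0.316/465800^0.25 = 0.012096 (Blasius is strictly valid for Re ≲ 1e5; used here as the smooth-pipe estimate the problem specifies)
(b) Darcy-Weisbach: ΔP = f·(L/D)·½ρV²/1000 = 0.012096·(73/0.137)·½·1000·3.4²/1000 = 37.25 kPa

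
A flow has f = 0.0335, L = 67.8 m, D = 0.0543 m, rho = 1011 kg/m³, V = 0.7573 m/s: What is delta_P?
Formula: \Delta P = f \frac{L}{D} \frac{\rho V^2}{2}
delta_P = 0.0335·(67.8/0.0543)·0.5·1011·0.7573²/1000 = 12.13 kPa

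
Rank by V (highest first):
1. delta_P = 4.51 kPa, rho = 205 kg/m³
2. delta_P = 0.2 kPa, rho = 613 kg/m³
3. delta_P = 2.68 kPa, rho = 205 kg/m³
Case 1: V = 6.633 m/s
Case 2: V = 0.8078 m/s
Case 3: V = 5.113 m/s
Ranking (highest first): 1, 3, 2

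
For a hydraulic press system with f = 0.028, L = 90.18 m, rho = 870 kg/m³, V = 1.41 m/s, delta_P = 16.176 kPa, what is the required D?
Formula: \Delta P = f \frac{L}{D} \frac{\rho V^2}{2}
Substituting knowns: 16.176 = 0.028·(90.18/D)·0.5·870·1.41²/1000
Solving for D: D = 0.028·90.18·0.5·870·1.41²/(16.176·1000) = 0.135 m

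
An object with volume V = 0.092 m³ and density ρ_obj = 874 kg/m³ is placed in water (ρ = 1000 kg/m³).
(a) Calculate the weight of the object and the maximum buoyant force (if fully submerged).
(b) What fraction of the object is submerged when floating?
(a) W=rho_obj*g*V=874*9.81*0.092=788.8 N; F_B(max)=rho*g*V=1000*9.81*0.092=902.5 N
(b) Floating fraction=rho_obj/rho=874/1000=0.874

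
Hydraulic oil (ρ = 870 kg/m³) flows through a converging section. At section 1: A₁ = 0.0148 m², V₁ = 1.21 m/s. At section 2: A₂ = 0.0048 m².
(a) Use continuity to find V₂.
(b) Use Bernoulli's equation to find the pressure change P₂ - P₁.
(a) Continuity: A₁V₁=A₂V₂ -> V₂=A₁V₁/A₂=0.0148*1.21/0.0048=3.73 m/s
(b) Bernoulli: P₂-P₁=0.5*rho*(V₁^2-V₂^2)/1000=0.5*870*(1.21^2-3.73^2)/1000=-5.415 kPa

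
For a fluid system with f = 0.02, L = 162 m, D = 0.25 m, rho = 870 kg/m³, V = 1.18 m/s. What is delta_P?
Formula: \Delta P = f \frac{L}{D} \frac{\rho V^2}{2}
delta_P = 0.02·(162/0.25)·0.5·870·1.18²/1000 = 7.85 kPa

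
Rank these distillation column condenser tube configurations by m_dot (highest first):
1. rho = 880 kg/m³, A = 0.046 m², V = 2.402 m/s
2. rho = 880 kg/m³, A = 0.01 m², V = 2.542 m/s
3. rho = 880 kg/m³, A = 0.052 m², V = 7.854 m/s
Case 1: m_dot = 97.23 kg/s
Case 2: m_dot = 22.37 kg/s
Case 3: m_dot = 359.4 kg/s
Ranking (highest first): 3, 1, 2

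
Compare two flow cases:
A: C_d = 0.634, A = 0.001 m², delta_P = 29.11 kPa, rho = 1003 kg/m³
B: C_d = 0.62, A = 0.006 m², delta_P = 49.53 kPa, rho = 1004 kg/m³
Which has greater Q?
Q(A) = 4.83 L/s, Q(B) = 36.95 L/s. Answer: B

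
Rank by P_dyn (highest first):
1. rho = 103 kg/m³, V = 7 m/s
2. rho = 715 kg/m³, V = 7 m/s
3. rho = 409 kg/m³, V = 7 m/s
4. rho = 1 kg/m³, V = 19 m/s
Case 1: P_dyn = 2.523 kPa
Case 2: P_dyn = 17.52 kPa
Case 3: P_dyn = 10.02 kPa
Case 4: P_dyn = 0.1805 kPa
Ranking (highest first): 2, 3, 1, 4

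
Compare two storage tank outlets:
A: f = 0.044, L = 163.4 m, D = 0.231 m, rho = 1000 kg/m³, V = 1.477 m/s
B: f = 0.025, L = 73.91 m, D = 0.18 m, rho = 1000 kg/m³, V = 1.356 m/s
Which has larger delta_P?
delta_P(A) = 33.95 kPa, delta_P(B) = 9.438 kPa. Answer: A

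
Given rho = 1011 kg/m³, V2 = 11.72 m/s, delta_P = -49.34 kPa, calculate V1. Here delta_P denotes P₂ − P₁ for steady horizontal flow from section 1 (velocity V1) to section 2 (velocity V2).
Formula: \Delta P = \frac{1}{2} \rho (V_1^2 - V_2^2)
Substituting knowns: -49.34 = 0.5·1011·(V1² − 11.72²)/1000
Solving for V1: V1 = √(11.72² + 2·(-49.34·1000)/1011) = 6.305 m/s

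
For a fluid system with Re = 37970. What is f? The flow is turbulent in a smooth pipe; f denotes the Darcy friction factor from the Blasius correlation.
Formula: f = \frac{0.316}{Re^{0.25}}
f = 0.316/37970^0.25 = 0.02264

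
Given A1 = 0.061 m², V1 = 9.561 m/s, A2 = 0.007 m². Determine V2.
Formula: V_2 = \frac{A_1 V_1}{A_2}
V2 = 0.061·9.561/0.007 = 83.32 m/s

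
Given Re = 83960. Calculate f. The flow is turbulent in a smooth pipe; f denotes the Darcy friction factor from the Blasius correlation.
Formula: f = \frac{0.316}{Re^{0.25}}
f = 0.316/83960^0.25 = 0.01856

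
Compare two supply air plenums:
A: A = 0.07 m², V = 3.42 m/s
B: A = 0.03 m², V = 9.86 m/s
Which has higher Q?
Q(A) = 239.4 L/s, Q(B) = 295.8 L/s. Answer: B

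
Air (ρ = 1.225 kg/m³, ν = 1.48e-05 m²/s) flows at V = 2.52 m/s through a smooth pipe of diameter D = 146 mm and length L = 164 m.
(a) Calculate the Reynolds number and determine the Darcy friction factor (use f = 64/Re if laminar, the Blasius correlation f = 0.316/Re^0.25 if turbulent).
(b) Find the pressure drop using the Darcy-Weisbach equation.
(a) Re = V·D/ν = 2.52·0.146/1.48e-05 = 24859 → turbulent (Re > 4000); f = 0.316/Re^0.25 = 0.316/24859^0.25 = 0.025166
(b) Darcy-Weisbach: ΔP = f·(L/D)·½ρV²/1000 = 0.025166·(164/0.146)·½·1.225·2.52²/1000 = 0.11 kPa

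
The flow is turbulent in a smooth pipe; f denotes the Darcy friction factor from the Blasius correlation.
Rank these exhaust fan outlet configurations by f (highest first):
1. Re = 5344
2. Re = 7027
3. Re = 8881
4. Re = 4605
Case 1: f = 0.03696
Case 2: f = 0.03451
Case 3: f = 0.03255
Case 4: f = 0.03836
Ranking (highest first): 4, 1, 2, 3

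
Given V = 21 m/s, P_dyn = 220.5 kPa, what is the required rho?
Formula: P_{dyn} = \frac{1}{2} \rho V^2
Substituting knowns: 220.5 = 0.5·rho·21²/1000
Solving for rho: rho = 2·(220.5·1000)/21² = 1000 kg/m³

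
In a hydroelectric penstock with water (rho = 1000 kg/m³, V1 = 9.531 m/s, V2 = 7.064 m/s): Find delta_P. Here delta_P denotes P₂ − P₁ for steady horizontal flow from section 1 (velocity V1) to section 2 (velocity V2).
Formula: \Delta P = \frac{1}{2} \rho (V_1^2 - V_2^2)
delta_P = 0.5·1000·(9.531² − 7.064²)/1000 = 20.47 kPa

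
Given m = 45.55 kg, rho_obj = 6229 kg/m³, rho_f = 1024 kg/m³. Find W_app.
Formula: W_{app} = mg\left(1 - \frac{\rho_f}{\rho_{obj}}\right)
W_app = 45.55·9.81·(1 − 1024/6229) = 373.4 N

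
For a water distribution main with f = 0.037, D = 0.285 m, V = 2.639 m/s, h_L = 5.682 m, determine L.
Formula: h_L = f \frac{L}{D} \frac{V^2}{2g}
Substituting knowns: 5.682 = 0.037·(L/0.285)·2.639²/(2·9.81)
Solving for L: L = 5.682·2·9.81·0.285/(0.037·2.639²) = 123.3 m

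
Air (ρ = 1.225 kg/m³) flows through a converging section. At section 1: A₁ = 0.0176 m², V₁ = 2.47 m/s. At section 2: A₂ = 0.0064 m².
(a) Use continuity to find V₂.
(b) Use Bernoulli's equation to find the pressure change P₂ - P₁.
(a) Continuity: A₁V₁=A₂V₂ -> V₂=A₁V₁/A₂=0.0176*2.47/0.0064=6.79 m/s
(b) Bernoulli: P₂-P₁=0.5*rho*(V₁^2-V₂^2)/1000=0.5*1.225*(2.47^2-6.79^2)/1000=-0.0245 kPa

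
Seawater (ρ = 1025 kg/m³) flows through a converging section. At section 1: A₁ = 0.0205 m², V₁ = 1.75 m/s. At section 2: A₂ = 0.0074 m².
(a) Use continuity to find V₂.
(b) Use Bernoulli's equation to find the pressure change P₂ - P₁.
(a) Continuity: A₁V₁=A₂V₂ -> V₂=A₁V₁/A₂=0.0205*1.75/0.0074=4.85 m/s
(b) Bernoulli: P₂-P₁=0.5*rho*(V₁^2-V₂^2)/1000=0.5*1025*(1.75^2-4.85^2)/1000=-10.49 kPa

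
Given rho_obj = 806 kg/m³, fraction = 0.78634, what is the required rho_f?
Formula: f_{sub} = \frac{\rho_{obj}}{\rho_f}
Substituting knowns: 0.78634 = 806/rho_f
Solving for rho_f: rho_f = 806/0.78634 = 1025 kg/m³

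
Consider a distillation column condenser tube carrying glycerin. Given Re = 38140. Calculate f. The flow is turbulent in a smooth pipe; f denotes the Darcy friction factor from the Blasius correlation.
Formula: f = \frac{0.316}{Re^{0.25}}
f = 0.316/38140^0.25 = 0.02261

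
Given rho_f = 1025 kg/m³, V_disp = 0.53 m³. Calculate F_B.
Formula: F_B = \rho_f g V_{disp}
F_B = 1025·9.81·0.53 = 5329 N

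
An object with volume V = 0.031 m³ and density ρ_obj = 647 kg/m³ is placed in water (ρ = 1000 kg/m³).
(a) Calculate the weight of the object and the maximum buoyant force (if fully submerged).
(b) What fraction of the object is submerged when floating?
(a) W=rho_obj*g*V=647*9.81*0.031=196.8 N; F_B(max)=rho*g*V=1000*9.81*0.031=304.1 N
(b) Floating fraction=rho_obj/rho=647/1000=0.647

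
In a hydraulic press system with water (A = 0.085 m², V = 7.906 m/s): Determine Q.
Formula: Q = A V
Q = 0.085·7.906·1000 = 672 L/s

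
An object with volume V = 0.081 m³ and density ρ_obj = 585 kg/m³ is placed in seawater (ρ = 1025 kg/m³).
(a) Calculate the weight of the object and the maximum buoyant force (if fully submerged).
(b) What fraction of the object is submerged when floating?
(a) W=rho_obj*g*V=585*9.81*0.081=464.8 N; F_B(max)=rho*g*V=1025*9.81*0.081=814.5 N
(b) Floating fraction=rho_obj/rho=585/1025=0.571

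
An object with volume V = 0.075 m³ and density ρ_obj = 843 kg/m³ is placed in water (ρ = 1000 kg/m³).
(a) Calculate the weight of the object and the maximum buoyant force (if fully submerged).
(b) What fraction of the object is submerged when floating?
(a) W=rho_obj*g*V=843*9.81*0.075=620.2 N; F_B(max)=rho*g*V=1000*9.81*0.075=735.8 N
(b) Floating fraction=rho_obj/rho=843/1000=0.843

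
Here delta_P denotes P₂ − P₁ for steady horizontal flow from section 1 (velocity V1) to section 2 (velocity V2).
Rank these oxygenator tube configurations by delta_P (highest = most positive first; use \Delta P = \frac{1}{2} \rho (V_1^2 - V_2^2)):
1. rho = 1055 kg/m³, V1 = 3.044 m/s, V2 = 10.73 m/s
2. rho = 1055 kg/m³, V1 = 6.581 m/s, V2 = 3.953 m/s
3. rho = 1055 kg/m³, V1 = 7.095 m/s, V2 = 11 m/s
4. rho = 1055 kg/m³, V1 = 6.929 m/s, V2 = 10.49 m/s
Case 1: delta_P = -55.84 kPa
Case 2: delta_P = 14.6 kPa
Case 3: delta_P = -37.27 kPa
Case 4: delta_P = -32.72 kPa
Ranking (highest first): 2, 4, 3, 1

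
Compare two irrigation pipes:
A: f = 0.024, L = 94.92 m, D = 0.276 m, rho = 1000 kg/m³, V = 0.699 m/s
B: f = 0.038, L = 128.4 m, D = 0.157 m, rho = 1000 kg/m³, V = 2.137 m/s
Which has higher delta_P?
delta_P(A) = 2.016 kPa, delta_P(B) = 70.96 kPa. Answer: B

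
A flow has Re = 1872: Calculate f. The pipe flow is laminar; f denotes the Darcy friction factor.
Formula: f = \frac{64}{Re}
f = 64/1872 = 0.03419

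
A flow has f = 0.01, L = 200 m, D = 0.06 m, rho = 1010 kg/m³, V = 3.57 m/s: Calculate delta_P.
Formula: \Delta P = f \frac{L}{D} \frac{\rho V^2}{2}
delta_P = 0.01·(200/0.06)·0.5·1010·3.57²/1000 = 214.5 kPa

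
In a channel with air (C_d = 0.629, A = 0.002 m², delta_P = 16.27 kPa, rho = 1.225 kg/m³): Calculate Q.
Formula: Q = C_d A \sqrt{\frac{2 \Delta P}{\rho}}
Q = 0.629·0.002·√(2·(16.27·1000)/1.225)·1000 = 205 L/s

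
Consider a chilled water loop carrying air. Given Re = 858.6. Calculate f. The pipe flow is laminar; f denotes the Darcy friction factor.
Formula: f = \frac{64}{Re}
f = 64/858.6 = 0.07454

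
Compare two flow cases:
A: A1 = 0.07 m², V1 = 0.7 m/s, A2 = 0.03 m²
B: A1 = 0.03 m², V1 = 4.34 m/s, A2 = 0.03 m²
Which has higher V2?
V2(A) = 1.633 m/s, V2(B) = 4.34 m/s. Answer: B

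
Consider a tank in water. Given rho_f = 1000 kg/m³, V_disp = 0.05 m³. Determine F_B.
Formula: F_B = \rho_f g V_{disp}
F_B = 1000·9.81·0.05 = 490.5 N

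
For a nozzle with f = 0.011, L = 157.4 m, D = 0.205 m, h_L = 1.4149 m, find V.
Formula: h_L = f \frac{L}{D} \frac{V^2}{2g}
Substituting knowns: 1.4149 = 0.011·(157.4/0.205)·V²/(2·9.81)
Solving for V: V = √(1.4149·2·9.81/(0.011·(157.4/0.205))) = 1.813 m/s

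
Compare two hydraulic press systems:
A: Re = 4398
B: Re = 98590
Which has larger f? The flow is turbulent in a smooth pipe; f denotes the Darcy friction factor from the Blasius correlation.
f(A) = 0.0388, f(B) = 0.01783. Answer: A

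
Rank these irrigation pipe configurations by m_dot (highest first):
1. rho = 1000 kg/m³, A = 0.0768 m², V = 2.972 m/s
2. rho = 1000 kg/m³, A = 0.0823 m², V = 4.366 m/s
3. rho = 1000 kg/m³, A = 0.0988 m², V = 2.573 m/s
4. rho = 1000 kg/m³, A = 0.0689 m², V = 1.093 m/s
Case 1: m_dot = 228.2 kg/s
Case 2: m_dot = 359.3 kg/s
Case 3: m_dot = 254.2 kg/s
Case 4: m_dot = 75.31 kg/s
Ranking (highest first): 2, 3, 1, 4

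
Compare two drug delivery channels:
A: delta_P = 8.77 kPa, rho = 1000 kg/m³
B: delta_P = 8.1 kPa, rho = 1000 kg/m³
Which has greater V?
V(A) = 4.188 m/s, V(B) = 4.025 m/s. Answer: A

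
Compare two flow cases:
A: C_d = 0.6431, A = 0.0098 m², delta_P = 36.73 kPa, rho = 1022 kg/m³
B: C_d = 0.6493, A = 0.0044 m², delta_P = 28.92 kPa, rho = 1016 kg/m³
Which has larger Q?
Q(A) = 53.43 L/s, Q(B) = 21.56 L/s. Answer: A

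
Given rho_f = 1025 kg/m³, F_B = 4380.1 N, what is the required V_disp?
Formula: F_B = \rho_f g V_{disp}
Substituting knowns: 4380.1 = 1025·9.81·V_disp
Solving for V_disp: V_disp = 4380.1/(1025·9.81) = 0.4356 m³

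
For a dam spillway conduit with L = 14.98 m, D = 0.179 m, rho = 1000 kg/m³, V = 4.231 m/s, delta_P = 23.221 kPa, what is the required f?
Formula: \Delta P = f \frac{L}{D} \frac{\rho V^2}{2}
Substituting knowns: 23.221 = f·(14.98/0.179)·0.5·1000·4.231²/1000
Solving for f: f = (23.221·1000)/((14.98/0.179)·0.5·1000·4.231²) = 0.031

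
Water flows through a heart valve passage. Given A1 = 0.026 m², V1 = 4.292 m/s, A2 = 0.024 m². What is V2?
Formula: V_2 = \frac{A_1 V_1}{A_2}
V2 = 0.026·4.292/0.024 = 4.65 m/s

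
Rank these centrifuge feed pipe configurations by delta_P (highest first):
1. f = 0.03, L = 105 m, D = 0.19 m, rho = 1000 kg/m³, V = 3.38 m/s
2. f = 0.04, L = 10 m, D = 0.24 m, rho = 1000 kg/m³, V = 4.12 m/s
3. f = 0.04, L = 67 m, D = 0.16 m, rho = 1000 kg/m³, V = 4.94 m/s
Case 1: delta_P = 94.7 kPa
Case 2: delta_P = 14.15 kPa
Case 3: delta_P = 204.4 kPa
Ranking (highest first): 3, 1, 2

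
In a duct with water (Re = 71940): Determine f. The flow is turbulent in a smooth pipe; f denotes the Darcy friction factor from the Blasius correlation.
Formula: f = \frac{0.316}{Re^{0.25}}
f = 0.316/71940^0.25 = 0.01929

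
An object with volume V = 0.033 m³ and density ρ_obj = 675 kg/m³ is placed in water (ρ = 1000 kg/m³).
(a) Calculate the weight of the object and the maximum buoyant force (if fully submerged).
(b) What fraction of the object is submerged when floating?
(a) W=rho_obj*g*V=675*9.81*0.033=218.5 N; F_B(max)=rho*g*V=1000*9.81*0.033=323.7 N
(b) Floating fraction=rho_obj/rho=675/1000=0.675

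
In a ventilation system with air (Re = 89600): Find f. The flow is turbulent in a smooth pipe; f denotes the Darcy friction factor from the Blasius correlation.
Formula: f = \frac{0.316}{Re^{0.25}}
f = 0.316/89600^0.25 = 0.01826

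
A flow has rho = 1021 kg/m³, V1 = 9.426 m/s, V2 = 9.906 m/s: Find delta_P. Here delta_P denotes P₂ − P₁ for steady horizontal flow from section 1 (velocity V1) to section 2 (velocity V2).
Formula: \Delta P = \frac{1}{2} \rho (V_1^2 - V_2^2)
delta_P = 0.5·1021·(9.426² − 9.906²)/1000 = -4.737 kPa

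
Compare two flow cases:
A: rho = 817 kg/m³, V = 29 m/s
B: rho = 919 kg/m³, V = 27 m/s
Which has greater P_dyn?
P_dyn(A) = 343.5 kPa, P_dyn(B) = 335 kPa. Answer: A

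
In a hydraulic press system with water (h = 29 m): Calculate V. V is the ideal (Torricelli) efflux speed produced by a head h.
Formula: V = \sqrt{2 g h}
V = √(2·9.81·29) = 23.85 m/s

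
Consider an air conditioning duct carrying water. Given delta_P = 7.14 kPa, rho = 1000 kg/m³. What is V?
Formula: V = \sqrt{\frac{2 \Delta P}{\rho}}
V = √(2·(7.14·1000)/1000) = 3.779 m/s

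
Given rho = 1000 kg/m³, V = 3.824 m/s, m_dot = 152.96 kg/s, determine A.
Formula: \dot{m} = \rho A V
Substituting knowns: 152.96 = 1000·A·3.824
Solving for A: A = 152.96/(1000·3.824) = 0.04 m²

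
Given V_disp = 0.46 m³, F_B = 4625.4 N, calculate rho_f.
Formula: F_B = \rho_f g V_{disp}
Substituting knowns: 4625.4 = rho_f·9.81·0.46
Solving for rho_f: rho_f = 4625.4/(9.81·0.46) = 1025 kg/m³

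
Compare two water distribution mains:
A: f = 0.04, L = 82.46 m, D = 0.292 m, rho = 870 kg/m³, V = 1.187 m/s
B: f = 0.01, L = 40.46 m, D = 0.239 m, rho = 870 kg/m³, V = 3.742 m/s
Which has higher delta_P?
delta_P(A) = 6.923 kPa, delta_P(B) = 10.31 kPa. Answer: B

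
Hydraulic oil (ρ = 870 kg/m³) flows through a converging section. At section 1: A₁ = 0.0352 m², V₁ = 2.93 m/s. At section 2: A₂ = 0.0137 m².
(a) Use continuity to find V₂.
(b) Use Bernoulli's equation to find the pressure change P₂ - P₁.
(a) Continuity: A₁V₁=A₂V₂ -> V₂=A₁V₁/A₂=0.0352*2.93/0.0137=7.53 m/s
(b) Bernoulli: P₂-P₁=0.5*rho*(V₁^2-V₂^2)/1000=0.5*870*(2.93^2-7.53^2)/1000=-20.93 kPa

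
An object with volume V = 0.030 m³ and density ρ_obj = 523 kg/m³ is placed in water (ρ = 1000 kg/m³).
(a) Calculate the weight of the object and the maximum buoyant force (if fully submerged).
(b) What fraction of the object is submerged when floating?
(a) W=rho_obj*g*V=523*9.81*0.030=153.9 N; F_B(max)=rho*g*V=1000*9.81*0.030=294.3 N
(b) Floating fraction=rho_obj/rho=523/1000=0.523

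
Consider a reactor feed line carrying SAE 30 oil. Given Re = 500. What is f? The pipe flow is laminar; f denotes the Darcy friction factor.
Formula: f = \frac{64}{Re}
f = 64/500 = 0.128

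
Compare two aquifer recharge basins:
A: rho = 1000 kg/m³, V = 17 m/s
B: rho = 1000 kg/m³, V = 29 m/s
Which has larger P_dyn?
P_dyn(A) = 144.5 kPa, P_dyn(B) = 420.5 kPa. Answer: B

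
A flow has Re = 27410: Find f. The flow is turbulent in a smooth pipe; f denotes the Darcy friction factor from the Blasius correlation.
Formula: f = \frac{0.316}{Re^{0.25}}
f = 0.316/27410^0.25 = 0.02456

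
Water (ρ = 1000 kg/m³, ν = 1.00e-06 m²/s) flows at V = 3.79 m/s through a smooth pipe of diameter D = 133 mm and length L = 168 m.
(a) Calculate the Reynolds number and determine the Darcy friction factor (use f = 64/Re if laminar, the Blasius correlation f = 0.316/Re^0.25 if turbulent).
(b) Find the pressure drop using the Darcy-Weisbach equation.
(a) Re = V·D/ν = 3.79·0.133/1.00e-06 = 504070 → turbulent (Re > 4000); f = 0.316/Re^0.25 = 0.316/504070^0.25 = 0.011859 (Blasius is strictly valid for Re ≲ 1e5; used here as the smooth-pipe estimate the problem specifies)
(b) Darcy-Weisbach: ΔP = f·(L/D)·½ρV²/1000 = 0.011859·(168/0.133)·½·1000·3.79²/1000 = 107.6 kPa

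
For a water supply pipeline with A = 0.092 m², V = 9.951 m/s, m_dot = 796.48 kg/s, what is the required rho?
Formula: \dot{m} = \rho A V
Substituting knowns: 796.48 = rho·0.092·9.951
Solving for rho: rho = 796.48/(0.092·9.951) = 870 kg/m³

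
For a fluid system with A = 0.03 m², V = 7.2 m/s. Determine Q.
Formula: Q = A V
Q = 0.03·7.2·1000 = 216 L/s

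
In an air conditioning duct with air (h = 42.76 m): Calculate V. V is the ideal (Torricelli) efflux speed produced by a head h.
Formula: V = \sqrt{2 g h}
V = √(2·9.81·42.76) = 28.96 m/s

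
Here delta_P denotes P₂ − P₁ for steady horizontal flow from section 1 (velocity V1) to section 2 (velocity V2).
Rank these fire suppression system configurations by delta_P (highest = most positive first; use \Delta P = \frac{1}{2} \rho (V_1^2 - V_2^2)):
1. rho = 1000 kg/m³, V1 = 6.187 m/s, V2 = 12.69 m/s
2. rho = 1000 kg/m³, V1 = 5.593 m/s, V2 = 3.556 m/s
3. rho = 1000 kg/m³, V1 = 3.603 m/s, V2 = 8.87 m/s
Case 1: delta_P = -61.38 kPa
Case 2: delta_P = 9.318 kPa
Case 3: delta_P = -32.85 kPa
Ranking (highest first): 2, 3, 1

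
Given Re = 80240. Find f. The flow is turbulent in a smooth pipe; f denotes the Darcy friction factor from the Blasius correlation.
Formula: f = \frac{0.316}{Re^{0.25}}
f = 0.316/80240^0.25 = 0.01878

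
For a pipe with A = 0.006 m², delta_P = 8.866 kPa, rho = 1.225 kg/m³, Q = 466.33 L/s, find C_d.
Formula: Q = C_d A \sqrt{\frac{2 \Delta P}{\rho}}
Substituting knowns: 466.33 = C_d·0.006·√(2·(8.866·1000)/1.225)·1000
Solving for C_d: C_d = (466.33/1000)/(0.006·√(2·(8.866·1000)/1.225)) = 0.646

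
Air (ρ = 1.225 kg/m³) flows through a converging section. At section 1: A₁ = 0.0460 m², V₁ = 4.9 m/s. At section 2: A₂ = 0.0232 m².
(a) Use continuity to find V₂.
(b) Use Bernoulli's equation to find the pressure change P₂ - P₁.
(a) Continuity: A₁V₁=A₂V₂ -> V₂=A₁V₁/A₂=0.0460*4.9/0.0232=9.72 m/s
(b) Bernoulli: P₂-P₁=0.5*rho*(V₁^2-V₂^2)/1000=0.5*1.225*(4.9^2-9.72^2)/1000=-0.04316 kPa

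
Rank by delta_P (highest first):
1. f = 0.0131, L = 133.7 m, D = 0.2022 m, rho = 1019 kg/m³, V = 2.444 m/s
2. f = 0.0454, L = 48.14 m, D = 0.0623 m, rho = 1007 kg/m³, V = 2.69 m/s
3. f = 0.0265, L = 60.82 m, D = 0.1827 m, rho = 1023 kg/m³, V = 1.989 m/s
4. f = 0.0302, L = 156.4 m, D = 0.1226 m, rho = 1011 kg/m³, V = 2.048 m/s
Case 1: delta_P = 26.36 kPa
Case 2: delta_P = 127.8 kPa
Case 3: delta_P = 17.85 kPa
Case 4: delta_P = 81.68 kPa
Ranking (highest first): 2, 4, 1, 3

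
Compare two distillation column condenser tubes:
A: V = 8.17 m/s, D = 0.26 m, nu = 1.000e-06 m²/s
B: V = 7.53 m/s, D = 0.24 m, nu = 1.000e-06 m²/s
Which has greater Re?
Re(A) = 2.124e+06, Re(B) = 1.807e+06. Answer: A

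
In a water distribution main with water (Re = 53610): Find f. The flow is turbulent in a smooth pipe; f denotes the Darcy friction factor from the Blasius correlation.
Formula: f = \frac{0.316}{Re^{0.25}}
f = 0.316/53610^0.25 = 0.02077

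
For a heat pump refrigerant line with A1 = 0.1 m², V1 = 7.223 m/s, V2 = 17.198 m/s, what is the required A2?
Formula: V_2 = \frac{A_1 V_1}{A_2}
Substituting knowns: 17.198 = 0.1·7.223/A2
Solving for A2: A2 = 0.1·7.223/17.198 = 0.042 m²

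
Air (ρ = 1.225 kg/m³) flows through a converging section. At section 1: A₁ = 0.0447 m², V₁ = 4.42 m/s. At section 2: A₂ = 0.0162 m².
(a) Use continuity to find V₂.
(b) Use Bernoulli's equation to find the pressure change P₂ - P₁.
(a) Continuity: A₁V₁=A₂V₂ -> V₂=A₁V₁/A₂=0.0447*4.42/0.0162=12.20 m/s
(b) Bernoulli: P₂-P₁=0.5*rho*(V₁^2-V₂^2)/1000=0.5*1.225*(4.42^2-12.20^2)/1000=-0.0792 kPa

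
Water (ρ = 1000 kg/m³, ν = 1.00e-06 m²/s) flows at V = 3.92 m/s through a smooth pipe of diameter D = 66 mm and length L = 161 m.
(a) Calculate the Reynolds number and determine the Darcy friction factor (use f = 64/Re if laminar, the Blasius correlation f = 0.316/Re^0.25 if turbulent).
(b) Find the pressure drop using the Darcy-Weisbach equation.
(a) Re = V·D/ν = 3.92·0.066/1.00e-06 = 258720 → turbulent (Re > 4000); f = 0.316/Re^0.25 = 0.316/258720^0.25 = 0.014011 (Blasius is strictly valid for Re ≲ 1e5; used here as the smooth-pipe estimate the problem specifies)
(b) Darcy-Weisbach: ΔP = f·(L/D)·½ρV²/1000 = 0.014011·(161/0.066)·½·1000·3.92²/1000 = 262.6 kPa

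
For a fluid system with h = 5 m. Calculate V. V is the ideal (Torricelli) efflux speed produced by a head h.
Formula: V = \sqrt{2 g h}
V = √(2·9.81·5) = 9.905 m/s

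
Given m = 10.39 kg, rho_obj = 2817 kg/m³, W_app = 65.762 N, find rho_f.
Formula: W_{app} = mg\left(1 - \frac{\rho_f}{\rho_{obj}}\right)
Substituting knowns: 65.762 = 10.39·9.81·(1 − rho_f/2817)
Solving for rho_f: rho_f = 2817·(1 − 65.762/(10.39·9.81)) = 999.5 kg/m³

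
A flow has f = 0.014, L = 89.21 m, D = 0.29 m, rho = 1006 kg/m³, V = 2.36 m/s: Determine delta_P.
Formula: \Delta P = f \frac{L}{D} \frac{\rho V^2}{2}
delta_P = 0.014·(89.21/0.29)·0.5·1006·2.36²/1000 = 12.07 kPa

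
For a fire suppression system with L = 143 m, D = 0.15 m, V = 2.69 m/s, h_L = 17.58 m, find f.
Formula: h_L = f \frac{L}{D} \frac{V^2}{2g}
Substituting knowns: 17.58 = f·(143/0.15)·2.69²/(2·9.81)
Solving for f: f = 17.58·2·9.81/((143/0.15)·2.69²) = 0.05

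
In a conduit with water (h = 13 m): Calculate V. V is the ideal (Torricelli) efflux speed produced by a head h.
Formula: V = \sqrt{2 g h}
V = √(2·9.81·13) = 15.97 m/s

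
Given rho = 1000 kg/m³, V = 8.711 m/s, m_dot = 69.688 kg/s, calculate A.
Formula: \dot{m} = \rho A V
Substituting knowns: 69.688 = 1000·A·8.711
Solving for A: A = 69.688/(1000·8.711) = 0.008 m²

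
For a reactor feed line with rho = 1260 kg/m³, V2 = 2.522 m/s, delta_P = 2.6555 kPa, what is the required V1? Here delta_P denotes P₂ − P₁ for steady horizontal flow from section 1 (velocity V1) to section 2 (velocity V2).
Formula: \Delta P = \frac{1}{2} \rho (V_1^2 - V_2^2)
Substituting knowns: 2.6555 = 0.5·1260·(V1² − 2.522²)/1000
Solving for V1: V1 = √(2.522² + 2·(2.6555·1000)/1260) = 3.252 m/s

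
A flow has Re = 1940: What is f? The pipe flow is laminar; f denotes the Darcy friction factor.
Formula: f = \frac{64}{Re}
f = 64/1940 = 0.03299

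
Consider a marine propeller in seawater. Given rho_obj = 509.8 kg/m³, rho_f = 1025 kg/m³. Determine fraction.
Formula: f_{sub} = \frac{\rho_{obj}}{\rho_f}
fraction = 509.8/1025 = 0.4974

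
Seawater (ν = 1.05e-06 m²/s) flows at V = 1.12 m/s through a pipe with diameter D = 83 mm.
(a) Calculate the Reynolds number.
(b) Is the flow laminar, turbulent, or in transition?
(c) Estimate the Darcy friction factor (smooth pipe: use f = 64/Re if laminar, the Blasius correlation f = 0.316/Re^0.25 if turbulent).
(a) Re = V·D/ν = 1.12·0.083/1.05e-06 = 88533
(b) Flow regime: turbulent (Re > 4000)
(c) Friction factor: f = 0.316/Re^0.25 = 0.316/88533^0.25 = 0.01832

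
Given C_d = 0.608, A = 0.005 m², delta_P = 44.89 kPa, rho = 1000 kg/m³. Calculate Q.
Formula: Q = C_d A \sqrt{\frac{2 \Delta P}{\rho}}
Q = 0.608·0.005·√(2·(44.89·1000)/1000)·1000 = 28.8 L/s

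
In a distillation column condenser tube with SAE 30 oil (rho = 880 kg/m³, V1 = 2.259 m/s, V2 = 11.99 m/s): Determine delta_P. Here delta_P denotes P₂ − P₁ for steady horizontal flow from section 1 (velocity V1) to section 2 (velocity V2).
Formula: \Delta P = \frac{1}{2} \rho (V_1^2 - V_2^2)
delta_P = 0.5·880·(2.259² − 11.99²)/1000 = -61.01 kPa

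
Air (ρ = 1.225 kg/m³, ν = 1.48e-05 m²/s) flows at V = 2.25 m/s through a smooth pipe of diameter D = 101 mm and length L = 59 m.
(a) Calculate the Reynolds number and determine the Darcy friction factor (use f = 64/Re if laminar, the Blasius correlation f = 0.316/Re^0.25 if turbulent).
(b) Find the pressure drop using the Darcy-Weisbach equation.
(a) Re = V·D/ν = 2.25·0.101/1.48e-05 = 15355 → turbulent (Re > 4000); f = 0.316/Re^0.25 = 0.316/15355^0.25 = 0.028387
(b) Darcy-Weisbach: ΔP = f·(L/D)·½ρV²/1000 = 0.028387·(59/0.101)·½·1.225·2.25²/1000 = 0.05142 kPa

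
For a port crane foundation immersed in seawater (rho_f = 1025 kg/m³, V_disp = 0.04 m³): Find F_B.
Formula: F_B = \rho_f g V_{disp}
F_B = 1025·9.81·0.04 = 402.2 N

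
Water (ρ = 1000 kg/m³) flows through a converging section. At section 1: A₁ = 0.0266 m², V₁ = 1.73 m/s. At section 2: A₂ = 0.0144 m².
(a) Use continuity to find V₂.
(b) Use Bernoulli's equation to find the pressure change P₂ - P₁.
(a) Continuity: A₁V₁=A₂V₂ -> V₂=A₁V₁/A₂=0.0266*1.73/0.0144=3.20 m/s
(b) Bernoulli: P₂-P₁=0.5*rho*(V₁^2-V₂^2)/1000=0.5*1000*(1.73^2-3.20^2)/1000=-3.624 kPa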